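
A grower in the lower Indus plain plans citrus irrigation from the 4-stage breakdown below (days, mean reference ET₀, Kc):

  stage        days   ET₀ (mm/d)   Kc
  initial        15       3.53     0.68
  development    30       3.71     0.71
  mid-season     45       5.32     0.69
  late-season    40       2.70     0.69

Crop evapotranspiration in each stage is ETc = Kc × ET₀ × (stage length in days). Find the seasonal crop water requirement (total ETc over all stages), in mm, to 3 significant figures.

355 mm

initial: 0.68 × 3.53 × 15 = 36.01 mm
development: 0.71 × 3.71 × 30 = 79.02 mm
mid-season: 0.69 × 5.32 × 45 = 165.19 mm
late-season: 0.69 × 2.70 × 40 = 74.52 mm
Seasonal total = 354.74 mm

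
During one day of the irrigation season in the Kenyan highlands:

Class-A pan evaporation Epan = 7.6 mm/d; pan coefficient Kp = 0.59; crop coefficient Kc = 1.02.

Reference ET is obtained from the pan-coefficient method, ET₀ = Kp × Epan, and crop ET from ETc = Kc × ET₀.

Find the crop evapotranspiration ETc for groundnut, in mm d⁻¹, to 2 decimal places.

4.57 mm d⁻¹

ET₀ = 0.59 × 7.6 = 4.4840 mm/d
ETc = Kc × ET₀ = 1.02 × 4.4840 = 4.5737 mm/d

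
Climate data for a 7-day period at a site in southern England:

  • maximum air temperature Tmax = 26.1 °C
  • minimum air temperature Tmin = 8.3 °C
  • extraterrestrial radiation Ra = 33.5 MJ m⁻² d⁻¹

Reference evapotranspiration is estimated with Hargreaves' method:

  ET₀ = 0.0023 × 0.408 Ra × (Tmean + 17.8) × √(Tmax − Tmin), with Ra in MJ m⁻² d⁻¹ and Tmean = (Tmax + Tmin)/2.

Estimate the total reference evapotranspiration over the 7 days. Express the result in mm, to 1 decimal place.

32.5 mm

Tmean = (26.1 + 8.3)/2 = 17.20 °C
0.408 Ra = 0.408 × 33.5 = 13.6680 mm/d equivalent
ET₀ = 0.0023 × 13.6680 × (17.20 + 17.8) × √17.8 = 0.0023 × 13.6680 × 35.00 × 4.2190 = 4.6421 mm/d
Over 7 days: 4.6421 × 7 = 32.495 mm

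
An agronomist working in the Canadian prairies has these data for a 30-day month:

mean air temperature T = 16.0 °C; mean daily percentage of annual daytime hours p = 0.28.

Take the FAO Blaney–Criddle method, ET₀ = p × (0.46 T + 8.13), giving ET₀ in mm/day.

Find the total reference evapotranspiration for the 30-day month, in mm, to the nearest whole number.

130 mm

ET₀ = 0.28 × (0.46 × 16.0 + 8.13) = 0.28 × 15.490 = 4.3372 mm/d
Monthly total = 4.3372 × 30 = 130.116 mm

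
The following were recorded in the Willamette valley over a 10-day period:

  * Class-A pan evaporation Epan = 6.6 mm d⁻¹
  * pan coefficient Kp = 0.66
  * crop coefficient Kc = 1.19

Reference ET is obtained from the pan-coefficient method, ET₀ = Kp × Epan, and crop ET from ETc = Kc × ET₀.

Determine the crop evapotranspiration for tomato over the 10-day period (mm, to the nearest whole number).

ET₀ = 0.66 × 6.6 = 4.3560 mm/d
ETc = Kc × ET₀ = 1.19 × 4.3560 = 5.1836 mm/d
Over 10 days: 5.1836 × 10 = 51.836 mm

52 mm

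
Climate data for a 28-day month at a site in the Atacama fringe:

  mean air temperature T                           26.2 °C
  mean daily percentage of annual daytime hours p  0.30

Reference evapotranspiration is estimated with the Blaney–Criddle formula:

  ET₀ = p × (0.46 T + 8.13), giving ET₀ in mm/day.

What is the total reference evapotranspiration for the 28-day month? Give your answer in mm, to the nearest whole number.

ET₀ = 0.30 × (0.46 × 26.2 + 8.13) = 0.30 × 20.182 = 6.0546 mm/d
Monthly total = 6.0546 × 28 = 169.529 mm

170 mm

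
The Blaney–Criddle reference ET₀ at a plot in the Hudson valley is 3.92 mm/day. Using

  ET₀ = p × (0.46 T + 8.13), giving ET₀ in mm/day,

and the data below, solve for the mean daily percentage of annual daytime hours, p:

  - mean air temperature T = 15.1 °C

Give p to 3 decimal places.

p = ET₀ / (0.46 T + 8.13) = 3.92 / (0.46 × 15.1 + 8.13) = 3.92 / 15.076 = 0.2600

0.260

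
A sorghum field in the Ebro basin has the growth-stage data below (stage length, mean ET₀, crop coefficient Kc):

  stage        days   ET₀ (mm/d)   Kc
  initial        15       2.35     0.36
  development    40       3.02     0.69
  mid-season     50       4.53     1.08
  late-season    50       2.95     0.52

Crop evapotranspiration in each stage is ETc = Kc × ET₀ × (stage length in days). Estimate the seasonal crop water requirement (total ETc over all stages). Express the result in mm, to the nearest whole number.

initial: 0.36 × 2.35 × 15 = 12.69 mm
development: 0.69 × 3.02 × 40 = 83.35 mm
mid-season: 1.08 × 4.53 × 50 = 244.62 mm
late-season: 0.52 × 2.95 × 50 = 76.70 mm
Seasonal total = 417.36 mm

417 mm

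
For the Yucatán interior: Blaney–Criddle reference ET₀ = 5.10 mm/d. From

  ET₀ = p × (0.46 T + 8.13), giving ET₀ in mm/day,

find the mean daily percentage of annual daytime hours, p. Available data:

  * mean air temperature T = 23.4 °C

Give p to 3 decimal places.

0.270

p = ET₀ / (0.46 T + 8.13) = 5.10 / (0.46 × 23.4 + 8.13) = 5.10 / 18.894 = 0.2699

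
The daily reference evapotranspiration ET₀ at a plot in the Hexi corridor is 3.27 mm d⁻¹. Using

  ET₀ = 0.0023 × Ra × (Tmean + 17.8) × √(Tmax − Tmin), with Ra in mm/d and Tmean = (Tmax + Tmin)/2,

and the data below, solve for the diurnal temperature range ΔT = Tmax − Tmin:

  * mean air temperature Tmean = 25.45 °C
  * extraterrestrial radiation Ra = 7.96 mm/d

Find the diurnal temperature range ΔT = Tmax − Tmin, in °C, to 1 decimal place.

17.1 °C

√ΔT = ET₀ / [0.0023 × Ra × (Tmean+17.8)] = 3.27 / (0.0023 × 7.96 × 43.25) = 4.1297
ΔT = 4.1297² = 17.054 °C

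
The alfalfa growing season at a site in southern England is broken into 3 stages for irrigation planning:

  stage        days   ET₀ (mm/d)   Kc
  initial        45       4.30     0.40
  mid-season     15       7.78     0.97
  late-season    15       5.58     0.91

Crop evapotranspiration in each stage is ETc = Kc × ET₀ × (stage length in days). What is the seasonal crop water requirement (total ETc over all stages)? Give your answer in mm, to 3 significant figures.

267 mm

initial: 0.40 × 4.30 × 45 = 77.40 mm
mid-season: 0.97 × 7.78 × 15 = 113.20 mm
late-season: 0.91 × 5.58 × 15 = 76.17 mm
Seasonal total = 266.77 mm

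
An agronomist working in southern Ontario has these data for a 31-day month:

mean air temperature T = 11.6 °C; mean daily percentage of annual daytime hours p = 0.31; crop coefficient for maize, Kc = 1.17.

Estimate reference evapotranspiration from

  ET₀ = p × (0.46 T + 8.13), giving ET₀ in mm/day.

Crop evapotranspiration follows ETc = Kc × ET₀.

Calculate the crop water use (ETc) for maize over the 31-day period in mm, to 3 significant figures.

ET₀ = 0.31 × (0.46 × 11.6 + 8.13) = 0.31 × 13.466 = 4.1745 mm/d
ETc = Kc × ET₀ = 1.17 × 4.1745 = 4.8842 mm/d
Over 31 days: 4.8842 × 31 = 151.410 mm

151 mm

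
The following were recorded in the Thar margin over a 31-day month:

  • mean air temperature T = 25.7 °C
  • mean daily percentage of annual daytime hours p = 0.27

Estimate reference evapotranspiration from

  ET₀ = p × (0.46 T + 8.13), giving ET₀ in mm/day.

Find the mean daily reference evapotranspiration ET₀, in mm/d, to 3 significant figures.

5.39 mm/d

ET₀ = 0.27 × (0.46 × 25.7 + 8.13) = 0.27 × 19.952 = 5.3870 mm/d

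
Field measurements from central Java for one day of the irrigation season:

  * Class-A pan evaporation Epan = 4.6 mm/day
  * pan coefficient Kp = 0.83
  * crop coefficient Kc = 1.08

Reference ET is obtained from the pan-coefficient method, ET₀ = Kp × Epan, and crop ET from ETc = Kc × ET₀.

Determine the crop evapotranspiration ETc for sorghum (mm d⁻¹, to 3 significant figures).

4.12 mm d⁻¹

ET₀ = 0.83 × 4.6 = 3.8180 mm/d
ETc = Kc × ET₀ = 1.08 × 3.8180 = 4.1234 mm/d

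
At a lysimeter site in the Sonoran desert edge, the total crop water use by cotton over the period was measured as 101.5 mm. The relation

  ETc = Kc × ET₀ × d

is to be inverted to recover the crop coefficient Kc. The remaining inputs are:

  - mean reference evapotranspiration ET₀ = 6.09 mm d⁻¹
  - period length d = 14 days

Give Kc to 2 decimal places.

ETc = Kc × ET₀ × d  ⇒  Kc = ETc / (ET₀ × d)
Kc = 101.5 / (6.09 × 14) = 101.5 / 85.26 = 1.1905

1.19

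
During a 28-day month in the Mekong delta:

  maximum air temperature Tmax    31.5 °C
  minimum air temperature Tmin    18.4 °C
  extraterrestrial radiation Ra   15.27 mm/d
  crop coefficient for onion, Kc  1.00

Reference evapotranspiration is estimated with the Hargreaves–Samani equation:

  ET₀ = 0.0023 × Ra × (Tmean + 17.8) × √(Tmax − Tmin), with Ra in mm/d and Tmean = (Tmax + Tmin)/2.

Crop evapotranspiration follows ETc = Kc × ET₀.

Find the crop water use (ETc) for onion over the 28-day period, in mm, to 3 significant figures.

Tmean = (31.5 + 18.4)/2 = 24.95 °C
ET₀ = 0.0023 × 15.27 × (24.95 + 17.8) × √13.1 = 0.0023 × 15.27 × 42.75 × 3.6194 = 5.4342 mm/d
ETc = Kc × ET₀ = 1.00 × 5.4342 = 5.4342 mm/d
Over 28 days: 5.4342 × 28 = 152.158 mm

152 mm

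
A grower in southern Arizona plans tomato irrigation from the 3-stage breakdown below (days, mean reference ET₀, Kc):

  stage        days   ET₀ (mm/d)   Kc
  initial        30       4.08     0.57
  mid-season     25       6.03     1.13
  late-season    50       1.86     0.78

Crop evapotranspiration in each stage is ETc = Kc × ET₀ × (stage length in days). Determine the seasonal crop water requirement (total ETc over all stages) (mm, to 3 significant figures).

initial: 0.57 × 4.08 × 30 = 69.77 mm
mid-season: 1.13 × 6.03 × 25 = 170.35 mm
late-season: 0.78 × 1.86 × 50 = 72.54 mm
Seasonal total = 312.66 mm

313 mm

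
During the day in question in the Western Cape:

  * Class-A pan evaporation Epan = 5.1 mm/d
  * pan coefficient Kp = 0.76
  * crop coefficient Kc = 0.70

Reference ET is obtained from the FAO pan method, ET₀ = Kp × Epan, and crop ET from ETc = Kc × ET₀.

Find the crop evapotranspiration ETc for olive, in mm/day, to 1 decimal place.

ET₀ = 0.76 × 5.1 = 3.8760 mm/d
ETc = Kc × ET₀ = 0.70 × 3.8760 = 2.7132 mm/d

2.7 mm/day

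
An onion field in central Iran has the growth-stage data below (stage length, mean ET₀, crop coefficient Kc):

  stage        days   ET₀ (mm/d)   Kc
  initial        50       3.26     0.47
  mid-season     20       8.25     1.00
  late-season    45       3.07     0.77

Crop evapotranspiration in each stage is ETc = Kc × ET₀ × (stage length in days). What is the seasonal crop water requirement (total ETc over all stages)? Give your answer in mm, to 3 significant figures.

initial: 0.47 × 3.26 × 50 = 76.61 mm
mid-season: 1.00 × 8.25 × 20 = 165.00 mm
late-season: 0.77 × 3.07 × 45 = 106.38 mm
Seasonal total = 347.99 mm

348 mm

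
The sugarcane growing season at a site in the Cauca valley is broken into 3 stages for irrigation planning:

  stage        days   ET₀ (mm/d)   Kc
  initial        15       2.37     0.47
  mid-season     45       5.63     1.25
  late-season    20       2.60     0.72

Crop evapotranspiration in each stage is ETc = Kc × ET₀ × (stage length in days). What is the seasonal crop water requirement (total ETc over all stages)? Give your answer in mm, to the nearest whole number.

371 mm

initial: 0.47 × 2.37 × 15 = 16.71 mm
mid-season: 1.25 × 5.63 × 45 = 316.69 mm
late-season: 0.72 × 2.60 × 20 = 37.44 mm
Seasonal total = 370.84 mm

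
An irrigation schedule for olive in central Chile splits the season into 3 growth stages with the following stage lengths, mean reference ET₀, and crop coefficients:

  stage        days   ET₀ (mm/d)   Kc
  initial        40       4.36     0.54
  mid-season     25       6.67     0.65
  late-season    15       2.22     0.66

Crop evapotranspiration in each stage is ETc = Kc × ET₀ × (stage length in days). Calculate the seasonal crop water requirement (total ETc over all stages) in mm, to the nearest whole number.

225 mm

initial: 0.54 × 4.36 × 40 = 94.18 mm
mid-season: 0.65 × 6.67 × 25 = 108.39 mm
late-season: 0.66 × 2.22 × 15 = 21.98 mm
Seasonal total = 224.55 mm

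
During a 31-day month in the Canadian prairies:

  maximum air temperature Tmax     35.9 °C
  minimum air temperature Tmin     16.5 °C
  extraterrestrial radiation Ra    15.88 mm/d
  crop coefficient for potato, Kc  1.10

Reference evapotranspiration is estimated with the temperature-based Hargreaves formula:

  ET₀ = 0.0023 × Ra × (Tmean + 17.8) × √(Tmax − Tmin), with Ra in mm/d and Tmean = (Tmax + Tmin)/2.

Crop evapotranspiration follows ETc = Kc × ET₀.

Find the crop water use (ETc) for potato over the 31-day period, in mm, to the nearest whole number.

241 mm

Tmean = (35.9 + 16.5)/2 = 26.20 °C
ET₀ = 0.0023 × 15.88 × (26.20 + 17.8) × √19.4 = 0.0023 × 15.88 × 44.00 × 4.4045 = 7.0783 mm/d
ETc = Kc × ET₀ = 1.10 × 7.0783 = 7.7861 mm/d
Over 31 days: 7.7861 × 31 = 241.369 mm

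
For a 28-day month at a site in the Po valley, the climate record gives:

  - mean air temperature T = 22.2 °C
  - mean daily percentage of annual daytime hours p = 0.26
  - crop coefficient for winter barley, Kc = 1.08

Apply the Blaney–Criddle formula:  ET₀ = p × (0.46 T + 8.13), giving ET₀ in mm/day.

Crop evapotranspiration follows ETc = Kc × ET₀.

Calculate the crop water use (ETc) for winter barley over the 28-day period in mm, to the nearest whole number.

144 mm

ET₀ = 0.26 × (0.46 × 22.2 + 8.13) = 0.26 × 18.342 = 4.7689 mm/d
ETc = Kc × ET₀ = 1.08 × 4.7689 = 5.1504 mm/d
Over 28 days: 5.1504 × 28 = 144.211 mm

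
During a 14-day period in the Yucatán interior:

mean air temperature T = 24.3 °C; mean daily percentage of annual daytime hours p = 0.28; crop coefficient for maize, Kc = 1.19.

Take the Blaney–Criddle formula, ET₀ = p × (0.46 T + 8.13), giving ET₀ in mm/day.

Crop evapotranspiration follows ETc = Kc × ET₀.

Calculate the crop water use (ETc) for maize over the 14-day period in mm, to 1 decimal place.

90.1 mm

ET₀ = 0.28 × (0.46 × 24.3 + 8.13) = 0.28 × 19.308 = 5.4062 mm/d
ETc = Kc × ET₀ = 1.19 × 5.4062 = 6.4334 mm/d
Over 14 days: 6.4334 × 14 = 90.068 mm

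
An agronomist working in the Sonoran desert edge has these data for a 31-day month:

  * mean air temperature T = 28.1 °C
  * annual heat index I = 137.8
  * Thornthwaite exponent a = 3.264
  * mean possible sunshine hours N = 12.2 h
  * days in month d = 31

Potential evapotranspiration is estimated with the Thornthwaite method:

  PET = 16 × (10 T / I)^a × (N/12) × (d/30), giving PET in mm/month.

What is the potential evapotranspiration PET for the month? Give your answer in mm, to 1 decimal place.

10T/I = 10 × 28.1 / 137.8 = 2.0392
(10T/I)^a = 2.0392^3.264 = 10.2347
Uncorrected PET = 16 × 10.2347 = 163.755 mm
Correction = (N/12)(d/30) = (12.2/12)(31/30) = 1.0506
PET = 163.755 × 1.0506 = 172.041 mm/month

172.0 mm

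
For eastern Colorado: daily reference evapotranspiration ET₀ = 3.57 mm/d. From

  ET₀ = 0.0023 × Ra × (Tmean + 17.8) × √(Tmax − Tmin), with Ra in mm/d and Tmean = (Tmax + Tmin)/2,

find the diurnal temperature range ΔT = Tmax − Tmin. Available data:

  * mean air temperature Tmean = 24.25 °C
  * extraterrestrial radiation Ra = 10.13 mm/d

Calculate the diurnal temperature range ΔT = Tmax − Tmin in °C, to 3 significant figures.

√ΔT = ET₀ / [0.0023 × Ra × (Tmean+17.8)] = 3.57 / (0.0023 × 10.13 × 42.05) = 3.6439
ΔT = 3.6439² = 13.278 °C

13.3 °C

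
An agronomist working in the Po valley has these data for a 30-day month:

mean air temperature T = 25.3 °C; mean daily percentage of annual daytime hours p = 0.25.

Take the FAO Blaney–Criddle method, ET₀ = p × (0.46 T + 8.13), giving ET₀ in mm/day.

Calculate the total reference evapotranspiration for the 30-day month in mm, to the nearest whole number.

ET₀ = 0.25 × (0.46 × 25.3 + 8.13) = 0.25 × 19.768 = 4.9420 mm/d
Monthly total = 4.9420 × 30 = 148.260 mm

148 mm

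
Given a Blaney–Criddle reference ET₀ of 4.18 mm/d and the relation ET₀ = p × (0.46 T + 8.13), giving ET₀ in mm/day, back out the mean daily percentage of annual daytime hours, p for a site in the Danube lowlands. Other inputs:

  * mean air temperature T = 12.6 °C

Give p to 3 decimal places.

0.300

p = ET₀ / (0.46 T + 8.13) = 4.18 / (0.46 × 12.6 + 8.13) = 4.18 / 13.926 = 0.3002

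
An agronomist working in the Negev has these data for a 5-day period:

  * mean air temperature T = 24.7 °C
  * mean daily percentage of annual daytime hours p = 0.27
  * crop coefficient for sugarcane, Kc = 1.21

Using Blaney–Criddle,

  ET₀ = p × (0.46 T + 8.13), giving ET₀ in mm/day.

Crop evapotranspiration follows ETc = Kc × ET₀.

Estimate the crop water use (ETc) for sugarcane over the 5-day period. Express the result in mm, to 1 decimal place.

ET₀ = 0.27 × (0.46 × 24.7 + 8.13) = 0.27 × 19.492 = 5.2628 mm/d
ETc = Kc × ET₀ = 1.21 × 5.2628 = 6.3680 mm/d
Over 5 days: 6.3680 × 5 = 31.840 mm

31.8 mm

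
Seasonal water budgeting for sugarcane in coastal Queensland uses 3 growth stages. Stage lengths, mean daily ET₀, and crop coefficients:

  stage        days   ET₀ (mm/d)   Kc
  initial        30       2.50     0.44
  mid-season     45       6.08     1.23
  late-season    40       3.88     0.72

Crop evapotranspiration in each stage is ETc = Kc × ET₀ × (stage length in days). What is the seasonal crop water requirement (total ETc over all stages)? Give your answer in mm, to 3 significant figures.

481 mm

initial: 0.44 × 2.50 × 30 = 33.00 mm
mid-season: 1.23 × 6.08 × 45 = 336.53 mm
late-season: 0.72 × 3.88 × 40 = 111.74 mm
Seasonal total = 481.27 mm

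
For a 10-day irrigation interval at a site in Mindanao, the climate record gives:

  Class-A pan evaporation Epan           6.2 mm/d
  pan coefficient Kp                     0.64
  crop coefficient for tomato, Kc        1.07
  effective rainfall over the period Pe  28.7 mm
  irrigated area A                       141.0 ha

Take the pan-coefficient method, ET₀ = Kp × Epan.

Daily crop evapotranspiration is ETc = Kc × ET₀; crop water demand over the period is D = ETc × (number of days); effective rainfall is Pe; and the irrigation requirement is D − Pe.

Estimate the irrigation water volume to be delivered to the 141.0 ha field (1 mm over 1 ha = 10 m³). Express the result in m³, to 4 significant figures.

19400 m³

ET₀ = 0.64 × 6.2 = 3.9680 mm/d
ETc = Kc × ET₀ = 1.07 × 3.9680 = 4.2458 mm/d
Crop demand D = ETc × 10 d = 4.2458 × 10 = 42.458 mm
D − Pe = 42.458 − 28.7 = 13.758 mm
Volume = 13.758 mm × 141.0 ha × 10 = 19398.8 m³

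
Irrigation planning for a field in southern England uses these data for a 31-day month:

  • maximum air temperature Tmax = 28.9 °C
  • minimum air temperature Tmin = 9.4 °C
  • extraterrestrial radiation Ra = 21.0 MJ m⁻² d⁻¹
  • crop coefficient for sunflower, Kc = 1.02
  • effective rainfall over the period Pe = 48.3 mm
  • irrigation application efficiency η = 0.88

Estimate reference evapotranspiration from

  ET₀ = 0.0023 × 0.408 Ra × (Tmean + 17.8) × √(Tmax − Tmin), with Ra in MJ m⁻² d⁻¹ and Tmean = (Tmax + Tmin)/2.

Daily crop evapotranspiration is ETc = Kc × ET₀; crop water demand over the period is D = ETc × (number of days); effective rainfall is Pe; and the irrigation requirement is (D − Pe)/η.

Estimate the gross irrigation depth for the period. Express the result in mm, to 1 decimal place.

Tmean = (28.9 + 9.4)/2 = 19.15 °C
0.408 Ra = 0.408 × 21.0 = 8.5680 mm/d equivalent
ET₀ = 0.0023 × 8.5680 × (19.15 + 17.8) × √19.5 = 0.0023 × 8.5680 × 36.95 × 4.4159 = 3.2154 mm/d
ETc = Kc × ET₀ = 1.02 × 3.2154 = 3.2797 mm/d
Crop demand D = ETc × 31 d = 3.2797 × 31 = 101.671 mm
D − Pe = 101.671 − 48.3 = 53.371 mm
Gross irrigation = 53.371 / 0.88 = 60.649 mm

60.6 mm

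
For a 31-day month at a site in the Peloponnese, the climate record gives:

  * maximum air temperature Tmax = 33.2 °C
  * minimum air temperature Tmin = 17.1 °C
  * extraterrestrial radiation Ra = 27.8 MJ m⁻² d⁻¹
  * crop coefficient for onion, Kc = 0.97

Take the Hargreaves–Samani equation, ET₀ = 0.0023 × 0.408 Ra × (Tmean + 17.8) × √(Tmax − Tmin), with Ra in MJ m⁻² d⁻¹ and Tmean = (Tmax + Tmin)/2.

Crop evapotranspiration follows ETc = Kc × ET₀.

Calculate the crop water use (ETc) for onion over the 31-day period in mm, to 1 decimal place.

Tmean = (33.2 + 17.1)/2 = 25.15 °C
0.408 Ra = 0.408 × 27.8 = 11.3424 mm/d equivalent
ET₀ = 0.0023 × 11.3424 × (25.15 + 17.8) × √16.1 = 0.0023 × 11.3424 × 42.95 × 4.0125 = 4.4958 mm/d
ETc = Kc × ET₀ = 0.97 × 4.4958 = 4.3609 mm/d
Over 31 days: 4.3609 × 31 = 135.188 mm

135.2 mm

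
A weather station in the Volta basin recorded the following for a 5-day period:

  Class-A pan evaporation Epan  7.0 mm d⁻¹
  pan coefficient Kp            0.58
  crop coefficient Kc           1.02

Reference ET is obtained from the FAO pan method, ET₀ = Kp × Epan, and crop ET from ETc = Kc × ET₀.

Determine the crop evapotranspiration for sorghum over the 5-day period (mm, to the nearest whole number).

ET₀ = 0.58 × 7.0 = 4.0600 mm/d
ETc = Kc × ET₀ = 1.02 × 4.0600 = 4.1412 mm/d
Over 5 days: 4.1412 × 5 = 20.706 mm

21 mm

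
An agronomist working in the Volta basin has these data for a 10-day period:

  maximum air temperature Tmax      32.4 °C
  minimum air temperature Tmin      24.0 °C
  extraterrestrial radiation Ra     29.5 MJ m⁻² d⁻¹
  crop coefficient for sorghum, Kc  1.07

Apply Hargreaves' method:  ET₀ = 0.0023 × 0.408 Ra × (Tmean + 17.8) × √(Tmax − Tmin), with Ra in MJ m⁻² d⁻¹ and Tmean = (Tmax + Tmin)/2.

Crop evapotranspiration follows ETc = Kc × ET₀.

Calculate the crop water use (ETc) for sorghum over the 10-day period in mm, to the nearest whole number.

Tmean = (32.4 + 24.0)/2 = 28.20 °C
0.408 Ra = 0.408 × 29.5 = 12.0360 mm/d equivalent
ET₀ = 0.0023 × 12.0360 × (28.20 + 17.8) × √8.4 = 0.0023 × 12.0360 × 46.00 × 2.8983 = 3.6907 mm/d
ETc = Kc × ET₀ = 1.07 × 3.6907 = 3.9490 mm/d
Over 10 days: 3.9490 × 10 = 39.490 mm

39 mm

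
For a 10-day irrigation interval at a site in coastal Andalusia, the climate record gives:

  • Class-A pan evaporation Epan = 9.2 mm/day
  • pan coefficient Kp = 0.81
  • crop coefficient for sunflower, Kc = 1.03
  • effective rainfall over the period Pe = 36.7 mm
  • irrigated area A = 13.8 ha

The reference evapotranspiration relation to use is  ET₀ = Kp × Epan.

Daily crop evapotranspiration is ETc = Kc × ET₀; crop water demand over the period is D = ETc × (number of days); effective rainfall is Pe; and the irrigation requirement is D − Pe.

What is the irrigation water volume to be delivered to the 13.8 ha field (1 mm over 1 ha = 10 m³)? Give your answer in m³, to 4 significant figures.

ET₀ = 0.81 × 9.2 = 7.4520 mm/d
ETc = Kc × ET₀ = 1.03 × 7.4520 = 7.6756 mm/d
Crop demand D = ETc × 10 d = 7.6756 × 10 = 76.756 mm
D − Pe = 76.756 − 36.7 = 40.056 mm
Volume = 40.056 mm × 13.8 ha × 10 = 5527.7 m³

5528 m³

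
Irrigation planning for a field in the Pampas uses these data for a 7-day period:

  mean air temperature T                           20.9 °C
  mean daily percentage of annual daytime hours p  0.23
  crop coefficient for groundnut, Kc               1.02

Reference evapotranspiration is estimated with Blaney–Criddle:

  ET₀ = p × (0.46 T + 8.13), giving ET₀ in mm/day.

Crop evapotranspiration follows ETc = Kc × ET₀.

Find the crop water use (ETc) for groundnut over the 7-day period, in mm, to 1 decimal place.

ET₀ = 0.23 × (0.46 × 20.9 + 8.13) = 0.23 × 17.744 = 4.0811 mm/d
ETc = Kc × ET₀ = 1.02 × 4.0811 = 4.1627 mm/d
Over 7 days: 4.1627 × 7 = 29.139 mm

29.1 mm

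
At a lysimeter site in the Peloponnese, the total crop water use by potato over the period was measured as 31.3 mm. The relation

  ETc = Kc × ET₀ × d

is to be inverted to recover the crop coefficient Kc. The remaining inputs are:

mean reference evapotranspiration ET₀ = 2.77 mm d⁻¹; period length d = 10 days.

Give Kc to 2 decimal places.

ETc = Kc × ET₀ × d  ⇒  Kc = ETc / (ET₀ × d)
Kc = 31.3 / (2.77 × 10) = 31.3 / 27.70 = 1.1300

1.13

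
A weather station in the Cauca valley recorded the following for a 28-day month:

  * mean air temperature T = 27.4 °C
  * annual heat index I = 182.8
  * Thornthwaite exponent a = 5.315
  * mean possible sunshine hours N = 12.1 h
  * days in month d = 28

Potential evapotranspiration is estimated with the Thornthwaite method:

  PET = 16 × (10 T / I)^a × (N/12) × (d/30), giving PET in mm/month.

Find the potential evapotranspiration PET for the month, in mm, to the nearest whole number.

10T/I = 10 × 27.4 / 182.8 = 1.4989
(10T/I)^a = 1.4989^5.315 = 8.5947
Uncorrected PET = 16 × 8.5947 = 137.515 mm
Correction = (N/12)(d/30) = (12.1/12)(28/30) = 0.9411
PET = 137.515 × 0.9411 = 129.415 mm/month

129 mm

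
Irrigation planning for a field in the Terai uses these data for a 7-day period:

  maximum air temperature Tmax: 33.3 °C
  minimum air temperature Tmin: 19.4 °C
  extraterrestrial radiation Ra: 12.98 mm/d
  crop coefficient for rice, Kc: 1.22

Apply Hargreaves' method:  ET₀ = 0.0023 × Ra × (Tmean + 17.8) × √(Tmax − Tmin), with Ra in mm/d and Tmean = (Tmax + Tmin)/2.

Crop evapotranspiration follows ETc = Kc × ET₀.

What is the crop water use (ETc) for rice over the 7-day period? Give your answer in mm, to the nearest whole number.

42 mm

Tmean = (33.3 + 19.4)/2 = 26.35 °C
ET₀ = 0.0023 × 12.98 × (26.35 + 17.8) × √13.9 = 0.0023 × 12.98 × 44.15 × 3.7283 = 4.9141 mm/d
ETc = Kc × ET₀ = 1.22 × 4.9141 = 5.9952 mm/d
Over 7 days: 5.9952 × 7 = 41.966 mm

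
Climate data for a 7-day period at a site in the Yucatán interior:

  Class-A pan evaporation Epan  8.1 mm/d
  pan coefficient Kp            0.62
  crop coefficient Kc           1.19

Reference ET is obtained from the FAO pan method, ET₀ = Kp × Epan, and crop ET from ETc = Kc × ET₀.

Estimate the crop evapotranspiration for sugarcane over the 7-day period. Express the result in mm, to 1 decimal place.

ET₀ = 0.62 × 8.1 = 5.0220 mm/d
ETc = Kc × ET₀ = 1.19 × 5.0220 = 5.9762 mm/d
Over 7 days: 5.9762 × 7 = 41.833 mm

41.8 mm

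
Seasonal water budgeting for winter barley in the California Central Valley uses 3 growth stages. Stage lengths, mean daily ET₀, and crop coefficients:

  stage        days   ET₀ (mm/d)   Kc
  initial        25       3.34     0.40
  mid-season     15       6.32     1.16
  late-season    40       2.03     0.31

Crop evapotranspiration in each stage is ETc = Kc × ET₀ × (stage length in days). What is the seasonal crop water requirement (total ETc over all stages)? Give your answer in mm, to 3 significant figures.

169 mm

initial: 0.40 × 3.34 × 25 = 33.40 mm
mid-season: 1.16 × 6.32 × 15 = 109.97 mm
late-season: 0.31 × 2.03 × 40 = 25.17 mm
Seasonal total = 168.54 mm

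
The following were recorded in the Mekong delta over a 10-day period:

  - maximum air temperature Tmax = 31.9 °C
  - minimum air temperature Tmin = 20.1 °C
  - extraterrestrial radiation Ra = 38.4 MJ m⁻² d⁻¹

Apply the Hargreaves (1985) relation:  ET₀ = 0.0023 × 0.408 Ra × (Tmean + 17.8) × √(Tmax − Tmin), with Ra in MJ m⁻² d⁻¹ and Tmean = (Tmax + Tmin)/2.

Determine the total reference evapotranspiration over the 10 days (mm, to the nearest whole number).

54 mm

Tmean = (31.9 + 20.1)/2 = 26.00 °C
0.408 Ra = 0.408 × 38.4 = 15.6672 mm/d equivalent
ET₀ = 0.0023 × 15.6672 × (26.00 + 17.8) × √11.8 = 0.0023 × 15.6672 × 43.80 × 3.4351 = 5.4217 mm/d
Over 10 days: 5.4217 × 10 = 54.217 mm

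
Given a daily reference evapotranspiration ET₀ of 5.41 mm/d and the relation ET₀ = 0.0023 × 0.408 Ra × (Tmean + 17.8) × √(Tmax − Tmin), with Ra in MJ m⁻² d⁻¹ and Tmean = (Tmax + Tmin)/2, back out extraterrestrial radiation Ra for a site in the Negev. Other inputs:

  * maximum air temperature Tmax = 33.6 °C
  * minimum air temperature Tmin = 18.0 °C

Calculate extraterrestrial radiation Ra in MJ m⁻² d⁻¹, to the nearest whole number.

33 MJ m⁻² d⁻¹

Tmean = (33.6+18.0)/2 = 25.80 °C; ΔT = 15.6
Ra = ET₀ / [0.0023 × 0.408 × (Tmean+17.8) × √ΔT]
   = 5.41 / (0.0023 × 0.408 × 43.60 × 3.9497) = 33.478 MJ m⁻² d⁻¹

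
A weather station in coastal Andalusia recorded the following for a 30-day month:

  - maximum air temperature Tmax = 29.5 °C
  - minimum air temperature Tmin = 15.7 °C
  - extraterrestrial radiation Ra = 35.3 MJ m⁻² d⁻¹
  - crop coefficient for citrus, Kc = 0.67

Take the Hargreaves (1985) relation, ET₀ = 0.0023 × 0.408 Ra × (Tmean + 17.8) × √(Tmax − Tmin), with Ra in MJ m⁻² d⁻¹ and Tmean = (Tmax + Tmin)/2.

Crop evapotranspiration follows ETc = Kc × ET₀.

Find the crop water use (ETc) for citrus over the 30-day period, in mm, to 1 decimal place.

99.9 mm

Tmean = (29.5 + 15.7)/2 = 22.60 °C
0.408 Ra = 0.408 × 35.3 = 14.4024 mm/d equivalent
ET₀ = 0.0023 × 14.4024 × (22.60 + 17.8) × √13.8 = 0.0023 × 14.4024 × 40.40 × 3.7148 = 4.9714 mm/d
ETc = Kc × ET₀ = 0.67 × 4.9714 = 3.3308 mm/d
Over 30 days: 3.3308 × 30 = 99.924 mm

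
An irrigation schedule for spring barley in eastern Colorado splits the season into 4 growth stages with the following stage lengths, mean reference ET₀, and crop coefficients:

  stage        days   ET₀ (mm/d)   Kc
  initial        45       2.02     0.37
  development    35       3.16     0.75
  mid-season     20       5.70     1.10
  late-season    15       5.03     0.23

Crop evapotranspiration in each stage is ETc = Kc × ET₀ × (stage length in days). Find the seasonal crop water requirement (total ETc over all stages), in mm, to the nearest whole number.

initial: 0.37 × 2.02 × 45 = 33.63 mm
development: 0.75 × 3.16 × 35 = 82.95 mm
mid-season: 1.10 × 5.70 × 20 = 125.40 mm
late-season: 0.23 × 5.03 × 15 = 17.35 mm
Seasonal total = 259.33 mm

259 mm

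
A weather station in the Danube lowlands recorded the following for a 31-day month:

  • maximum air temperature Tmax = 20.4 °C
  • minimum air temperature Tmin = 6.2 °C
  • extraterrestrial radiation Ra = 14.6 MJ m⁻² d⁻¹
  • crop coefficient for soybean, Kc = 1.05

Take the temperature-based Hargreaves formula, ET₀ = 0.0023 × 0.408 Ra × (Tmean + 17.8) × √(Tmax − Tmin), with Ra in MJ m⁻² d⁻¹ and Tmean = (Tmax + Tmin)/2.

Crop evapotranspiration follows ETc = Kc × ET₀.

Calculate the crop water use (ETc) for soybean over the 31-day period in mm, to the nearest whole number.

Tmean = (20.4 + 6.2)/2 = 13.30 °C
0.408 Ra = 0.408 × 14.6 = 5.9568 mm/d equivalent
ET₀ = 0.0023 × 5.9568 × (13.30 + 17.8) × √14.2 = 0.0023 × 5.9568 × 31.10 × 3.7683 = 1.6056 mm/d
ETc = Kc × ET₀ = 1.05 × 1.6056 = 1.6859 mm/d
Over 31 days: 1.6859 × 31 = 52.263 mm

52 mm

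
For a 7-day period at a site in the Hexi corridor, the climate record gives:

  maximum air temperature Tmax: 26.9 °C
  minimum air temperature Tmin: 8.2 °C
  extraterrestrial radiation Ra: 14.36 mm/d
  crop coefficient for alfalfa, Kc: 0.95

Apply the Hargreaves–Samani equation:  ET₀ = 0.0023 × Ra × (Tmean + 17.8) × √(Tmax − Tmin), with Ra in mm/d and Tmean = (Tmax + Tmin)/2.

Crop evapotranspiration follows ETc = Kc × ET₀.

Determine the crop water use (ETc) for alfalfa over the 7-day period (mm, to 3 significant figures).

Tmean = (26.9 + 8.2)/2 = 17.55 °C
ET₀ = 0.0023 × 14.36 × (17.55 + 17.8) × √18.7 = 0.0023 × 14.36 × 35.35 × 4.3243 = 5.0488 mm/d
ETc = Kc × ET₀ = 0.95 × 5.0488 = 4.7964 mm/d
Over 7 days: 4.7964 × 7 = 33.575 mm

33.6 mm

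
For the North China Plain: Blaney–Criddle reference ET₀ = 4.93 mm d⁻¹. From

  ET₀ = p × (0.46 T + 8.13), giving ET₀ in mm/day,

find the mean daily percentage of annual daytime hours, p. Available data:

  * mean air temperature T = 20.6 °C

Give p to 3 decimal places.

0.280

p = ET₀ / (0.46 T + 8.13) = 4.93 / (0.46 × 20.6 + 8.13) = 4.93 / 17.606 = 0.2800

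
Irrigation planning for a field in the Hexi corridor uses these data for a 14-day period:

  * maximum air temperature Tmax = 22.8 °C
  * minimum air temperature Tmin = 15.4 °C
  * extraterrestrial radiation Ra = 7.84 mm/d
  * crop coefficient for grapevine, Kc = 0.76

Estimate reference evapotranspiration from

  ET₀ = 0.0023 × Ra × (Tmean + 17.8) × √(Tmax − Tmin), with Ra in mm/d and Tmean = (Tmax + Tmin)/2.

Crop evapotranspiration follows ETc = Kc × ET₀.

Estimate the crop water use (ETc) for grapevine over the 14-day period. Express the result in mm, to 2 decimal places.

Tmean = (22.8 + 15.4)/2 = 19.10 °C
ET₀ = 0.0023 × 7.84 × (19.10 + 17.8) × √7.4 = 0.0023 × 7.84 × 36.90 × 2.7203 = 1.8100 mm/d
ETc = Kc × ET₀ = 0.76 × 1.8100 = 1.3756 mm/d
Over 14 days: 1.3756 × 14 = 19.258 mm

19.26 mm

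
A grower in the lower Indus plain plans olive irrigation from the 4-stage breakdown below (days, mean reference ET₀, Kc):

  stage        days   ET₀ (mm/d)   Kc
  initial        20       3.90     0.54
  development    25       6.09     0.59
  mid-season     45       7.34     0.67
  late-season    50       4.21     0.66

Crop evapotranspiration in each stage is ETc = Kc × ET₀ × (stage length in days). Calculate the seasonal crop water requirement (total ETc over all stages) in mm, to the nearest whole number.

initial: 0.54 × 3.90 × 20 = 42.12 mm
development: 0.59 × 6.09 × 25 = 89.83 mm
mid-season: 0.67 × 7.34 × 45 = 221.30 mm
late-season: 0.66 × 4.21 × 50 = 138.93 mm
Seasonal total = 492.18 mm

492 mm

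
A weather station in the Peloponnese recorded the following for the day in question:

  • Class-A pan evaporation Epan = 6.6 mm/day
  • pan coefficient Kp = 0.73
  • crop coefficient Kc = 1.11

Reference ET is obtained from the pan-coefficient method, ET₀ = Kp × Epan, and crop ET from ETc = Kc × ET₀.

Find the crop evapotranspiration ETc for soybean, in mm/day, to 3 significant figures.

ET₀ = 0.73 × 6.6 = 4.8180 mm/d
ETc = Kc × ET₀ = 1.11 × 4.8180 = 5.3480 mm/d

5.35 mm/day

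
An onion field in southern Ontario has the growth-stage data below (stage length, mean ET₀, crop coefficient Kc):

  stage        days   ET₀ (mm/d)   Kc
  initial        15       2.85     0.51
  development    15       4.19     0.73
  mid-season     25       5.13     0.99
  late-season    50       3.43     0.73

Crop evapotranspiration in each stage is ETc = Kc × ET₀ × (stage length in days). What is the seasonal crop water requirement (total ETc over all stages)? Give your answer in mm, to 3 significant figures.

initial: 0.51 × 2.85 × 15 = 21.80 mm
development: 0.73 × 4.19 × 15 = 45.88 mm
mid-season: 0.99 × 5.13 × 25 = 126.97 mm
late-season: 0.73 × 3.43 × 50 = 125.20 mm
Seasonal total = 319.85 mm

320 mm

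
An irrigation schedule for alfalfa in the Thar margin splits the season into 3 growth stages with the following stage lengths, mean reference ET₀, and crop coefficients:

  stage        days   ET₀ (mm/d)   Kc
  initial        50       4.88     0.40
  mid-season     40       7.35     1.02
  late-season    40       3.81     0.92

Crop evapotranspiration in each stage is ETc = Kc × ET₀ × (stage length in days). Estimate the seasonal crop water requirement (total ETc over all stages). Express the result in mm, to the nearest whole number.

538 mm

initial: 0.40 × 4.88 × 50 = 97.60 mm
mid-season: 1.02 × 7.35 × 40 = 299.88 mm
late-season: 0.92 × 3.81 × 40 = 140.21 mm
Seasonal total = 537.69 mm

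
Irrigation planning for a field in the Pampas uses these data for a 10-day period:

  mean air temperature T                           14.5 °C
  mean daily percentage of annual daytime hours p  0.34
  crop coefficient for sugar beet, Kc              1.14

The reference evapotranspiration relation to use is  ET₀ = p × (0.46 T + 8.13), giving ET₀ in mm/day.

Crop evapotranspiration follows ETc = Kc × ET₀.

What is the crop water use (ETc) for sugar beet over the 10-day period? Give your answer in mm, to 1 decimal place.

57.4 mm

ET₀ = 0.34 × (0.46 × 14.5 + 8.13) = 0.34 × 14.800 = 5.0320 mm/d
ETc = Kc × ET₀ = 1.14 × 5.0320 = 5.7365 mm/d
Over 10 days: 5.7365 × 10 = 57.365 mm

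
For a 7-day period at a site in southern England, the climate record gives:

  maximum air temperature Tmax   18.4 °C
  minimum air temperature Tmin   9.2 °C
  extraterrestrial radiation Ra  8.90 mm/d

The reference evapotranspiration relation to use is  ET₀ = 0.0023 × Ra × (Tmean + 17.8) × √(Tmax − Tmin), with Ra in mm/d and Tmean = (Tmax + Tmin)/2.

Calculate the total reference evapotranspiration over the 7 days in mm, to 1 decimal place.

Tmean = (18.4 + 9.2)/2 = 13.80 °C
ET₀ = 0.0023 × 8.90 × (13.80 + 17.8) × √9.2 = 0.0023 × 8.90 × 31.60 × 3.0332 = 1.9620 mm/d
Over 7 days: 1.9620 × 7 = 13.734 mm

13.7 mm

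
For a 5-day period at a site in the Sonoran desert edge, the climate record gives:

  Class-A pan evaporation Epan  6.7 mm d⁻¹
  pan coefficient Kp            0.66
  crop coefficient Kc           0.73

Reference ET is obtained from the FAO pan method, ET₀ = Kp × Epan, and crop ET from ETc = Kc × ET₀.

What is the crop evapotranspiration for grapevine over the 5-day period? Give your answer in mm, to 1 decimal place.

ET₀ = 0.66 × 6.7 = 4.4220 mm/d
ETc = Kc × ET₀ = 0.73 × 4.4220 = 3.2281 mm/d
Over 5 days: 3.2281 × 5 = 16.141 mm

16.1 mm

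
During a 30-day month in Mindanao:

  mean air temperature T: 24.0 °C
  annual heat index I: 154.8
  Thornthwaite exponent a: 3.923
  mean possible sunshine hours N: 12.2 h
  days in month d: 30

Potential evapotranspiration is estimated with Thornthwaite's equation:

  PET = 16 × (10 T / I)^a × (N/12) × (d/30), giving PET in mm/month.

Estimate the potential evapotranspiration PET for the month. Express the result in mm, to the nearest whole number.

10T/I = 10 × 24.0 / 154.8 = 1.5504
(10T/I)^a = 1.5504^3.923 = 5.5861
Uncorrected PET = 16 × 5.5861 = 89.378 mm
Correction = (N/12)(d/30) = (12.2/12)(30/30) = 1.0167
PET = 89.378 × 1.0167 = 90.871 mm/month

91 mm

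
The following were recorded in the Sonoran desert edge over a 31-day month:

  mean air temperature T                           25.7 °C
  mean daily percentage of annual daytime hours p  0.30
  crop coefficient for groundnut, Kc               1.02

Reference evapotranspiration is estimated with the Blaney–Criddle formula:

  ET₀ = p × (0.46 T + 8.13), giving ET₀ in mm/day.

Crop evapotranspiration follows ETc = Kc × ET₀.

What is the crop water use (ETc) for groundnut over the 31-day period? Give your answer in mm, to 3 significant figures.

ET₀ = 0.30 × (0.46 × 25.7 + 8.13) = 0.30 × 19.952 = 5.9856 mm/d
ETc = Kc × ET₀ = 1.02 × 5.9856 = 6.1053 mm/d
Over 31 days: 6.1053 × 31 = 189.264 mm

189 mm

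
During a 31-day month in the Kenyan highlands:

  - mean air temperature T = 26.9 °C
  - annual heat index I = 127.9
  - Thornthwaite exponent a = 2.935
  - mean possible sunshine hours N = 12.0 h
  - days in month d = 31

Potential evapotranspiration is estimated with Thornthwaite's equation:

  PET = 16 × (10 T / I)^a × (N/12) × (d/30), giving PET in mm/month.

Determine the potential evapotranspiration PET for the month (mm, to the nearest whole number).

147 mm

10T/I = 10 × 26.9 / 127.9 = 2.1032
(10T/I)^a = 2.1032^2.935 = 8.8645
Uncorrected PET = 16 × 8.8645 = 141.832 mm
Correction = (N/12)(d/30) = (12.0/12)(31/30) = 1.0333
PET = 141.832 × 1.0333 = 146.555 mm/month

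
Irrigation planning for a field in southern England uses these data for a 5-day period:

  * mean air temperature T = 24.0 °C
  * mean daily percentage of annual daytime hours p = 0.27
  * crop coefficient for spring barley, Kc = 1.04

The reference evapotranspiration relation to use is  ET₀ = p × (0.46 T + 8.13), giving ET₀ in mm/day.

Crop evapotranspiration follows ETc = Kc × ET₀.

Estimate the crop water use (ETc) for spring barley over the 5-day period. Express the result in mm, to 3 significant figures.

26.9 mm

ET₀ = 0.27 × (0.46 × 24.0 + 8.13) = 0.27 × 19.170 = 5.1759 mm/d
ETc = Kc × ET₀ = 1.04 × 5.1759 = 5.3829 mm/d
Over 5 days: 5.3829 × 5 = 26.915 mm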